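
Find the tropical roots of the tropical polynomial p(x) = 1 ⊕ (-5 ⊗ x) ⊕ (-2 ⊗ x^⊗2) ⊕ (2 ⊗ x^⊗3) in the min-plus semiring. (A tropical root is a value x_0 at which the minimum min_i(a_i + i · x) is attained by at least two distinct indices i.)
Roots: {-4, -3, 6}

Each tropical root is a break point of the lower envelope of the lines y = a_i + i · x (there are 4 lines, with slopes 0, 1, ..., 3). Only the lines that attain the minimum somewhere contribute to roots; other lines are dominated. Here the surviving (envelope) indices are i = 3, i = 2, i = 1, i = 0.
Intersections between consecutive envelope lines give the roots: for adjacent envelope indices i < j the intersection is x = (a_i − a_j) / (j − i). Reading off the sorted break points: {-4, -3, 6}.
Verification: at each break x_0, at least two indices attain the minimum of min_i(a_i + i · x_0).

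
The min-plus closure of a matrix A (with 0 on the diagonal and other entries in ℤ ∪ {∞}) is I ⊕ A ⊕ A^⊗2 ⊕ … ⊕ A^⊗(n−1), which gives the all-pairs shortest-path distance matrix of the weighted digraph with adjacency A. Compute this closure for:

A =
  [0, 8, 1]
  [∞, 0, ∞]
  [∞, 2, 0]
Closure =
  [0, 3, 1]
  [∞, 0, ∞]
  [∞, 2, 0]

This is the Floyd-Warshall all-pairs shortest-path computation. For each intermediate vertex k = 0, 1, …, 2, update dist[i][j] ← min(dist[i][j], dist[i][k] + dist[k][j]). The final matrix gives, for each (i, j), the minimum total weight of any directed path from i to j (possibly empty when i = j).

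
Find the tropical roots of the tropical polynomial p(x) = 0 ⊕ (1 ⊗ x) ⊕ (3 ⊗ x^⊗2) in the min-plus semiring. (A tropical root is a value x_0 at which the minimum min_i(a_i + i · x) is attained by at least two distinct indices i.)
Roots: {-2, -1}

Each tropical root is a break point of the lower envelope of the lines y = a_i + i · x (there are 3 lines, with slopes 0, 1, ..., 2). Only the lines that attain the minimum somewhere contribute to roots; other lines are dominated. Here the surviving (envelope) indices are i = 2, i = 1, i = 0.
Intersections between consecutive envelope lines give the roots: for adjacent envelope indices i < j the intersection is x = (a_i − a_j) / (j − i). Reading off the sorted break points: {-2, -1}.
Verification: at each break x_0, at least two indices attain the minimum of min_i(a_i + i · x_0).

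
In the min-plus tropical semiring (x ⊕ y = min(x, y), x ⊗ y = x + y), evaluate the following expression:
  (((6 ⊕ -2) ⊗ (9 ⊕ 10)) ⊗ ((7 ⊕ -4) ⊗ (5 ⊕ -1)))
(((6 ⊕ -2) ⊗ (9 ⊕ 10)) ⊗ ((7 ⊕ -4) ⊗ (5 ⊕ -1))) = 2

Expand innermost to outermost. Recall ⊕ takes the minimum of its arguments and ⊗ takes their sum. Working out the expression (((6 ⊕ -2) ⊗ (9 ⊕ 10)) ⊗ ((7 ⊕ -4) ⊗ (5 ⊕ -1))) gives 2.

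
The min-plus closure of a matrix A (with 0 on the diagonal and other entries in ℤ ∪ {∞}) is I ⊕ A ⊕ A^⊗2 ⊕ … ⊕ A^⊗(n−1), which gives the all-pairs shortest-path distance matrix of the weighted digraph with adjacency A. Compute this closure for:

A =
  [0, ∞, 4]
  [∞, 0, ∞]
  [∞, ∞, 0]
Closure =
  [0, ∞, 4]
  [∞, 0, ∞]
  [∞, ∞, 0]

This is the Floyd-Warshall all-pairs shortest-path computation. For each intermediate vertex k = 0, 1, …, 2, update dist[i][j] ← min(dist[i][j], dist[i][k] + dist[k][j]). The final matrix gives, for each (i, j), the minimum total weight of any directed path from i to j (possibly empty when i = j).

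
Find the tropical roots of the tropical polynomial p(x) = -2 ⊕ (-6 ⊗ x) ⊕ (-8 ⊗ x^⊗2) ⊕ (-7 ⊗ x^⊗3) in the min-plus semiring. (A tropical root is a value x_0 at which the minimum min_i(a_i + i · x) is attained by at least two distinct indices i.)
Roots: {-1, 2, 4}

Each tropical root is a break point of the lower envelope of the lines y = a_i + i · x (there are 4 lines, with slopes 0, 1, ..., 3). Only the lines that attain the minimum somewhere contribute to roots; other lines are dominated. Here the surviving (envelope) indices are i = 3, i = 2, i = 1, i = 0.
Intersections between consecutive envelope lines give the roots: for adjacent envelope indices i < j the intersection is x = (a_i − a_j) / (j − i). Reading off the sorted break points: {-1, 2, 4}.
Verification: at each break x_0, at least two indices attain the minimum of min_i(a_i + i · x_0).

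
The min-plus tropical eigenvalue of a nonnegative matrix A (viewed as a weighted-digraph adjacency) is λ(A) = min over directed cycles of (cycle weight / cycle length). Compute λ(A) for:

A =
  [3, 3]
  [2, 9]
λ(A) = 5/2

Enumerate directed cycles and compute their means (weight / length). Sample:
  cycle 0 → 0: weight = 3, length = 1, mean = 3/1 ≈ 3.000
  cycle 1 → 1: weight = 9, length = 1, mean = 9/1 ≈ 9.000
  cycle 0 → 1 → 0: weight = 5, length = 2, mean = 5/2 ≈ 2.500
  cycle 1 → 0 → 1: weight = 5, length = 2, mean = 5/2 ≈ 2.500
Minimum mean = 2.500, attained e.g. along the cycle 0 → 1 → 0 with weight 5 and length 2. So λ(A) = 5/2 = 5/2.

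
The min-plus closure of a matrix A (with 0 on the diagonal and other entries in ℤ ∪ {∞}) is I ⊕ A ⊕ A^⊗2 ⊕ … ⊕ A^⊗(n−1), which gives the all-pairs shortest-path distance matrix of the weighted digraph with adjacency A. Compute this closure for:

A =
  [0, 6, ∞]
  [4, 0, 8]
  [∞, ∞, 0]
Closure =
  [0, 6, 14]
  [4, 0, 8]
  [∞, ∞, 0]

This is the Floyd-Warshall all-pairs shortest-path computation. For each intermediate vertex k = 0, 1, …, 2, update dist[i][j] ← min(dist[i][j], dist[i][k] + dist[k][j]). The final matrix gives, for each (i, j), the minimum total weight of any directed path from i to j (possibly empty when i = j).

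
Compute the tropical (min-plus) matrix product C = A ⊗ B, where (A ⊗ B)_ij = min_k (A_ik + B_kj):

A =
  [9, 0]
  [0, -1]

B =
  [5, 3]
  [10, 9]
A ⊗ B =
  [10, 9]
  [5, 3]

Apply the min-plus product entry-by-entry:
  C[0][0] = min over k of (A[0][0] + B[0][0] = 9 + 5 = 14, A[0][1] + B[1][0] = 0 + 10 = 10) = 10 (attained at k = 1)
  C[0][1] = min over k of (A[0][0] + B[0][1] = 9 + 3 = 12, A[0][1] + B[1][1] = 0 + 9 = 9) = 9 (attained at k = 1)
  C[1][0] = min over k of (A[1][0] + B[0][0] = 0 + 5 = 5, A[1][1] + B[1][0] = -1 + 10 = 9) = 5 (attained at k = 0)
  C[1][1] = min over k of (A[1][0] + B[0][1] = 0 + 3 = 3, A[1][1] + B[1][1] = -1 + 9 = 8) = 3 (attained at k = 0)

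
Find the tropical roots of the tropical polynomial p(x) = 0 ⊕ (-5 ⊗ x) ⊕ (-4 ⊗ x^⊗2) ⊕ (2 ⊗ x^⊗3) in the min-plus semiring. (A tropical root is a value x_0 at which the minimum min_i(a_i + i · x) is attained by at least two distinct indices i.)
Roots: {-6, -1, 5}

Each tropical root is a break point of the lower envelope of the lines y = a_i + i · x (there are 4 lines, with slopes 0, 1, ..., 3). Only the lines that attain the minimum somewhere contribute to roots; other lines are dominated. Here the surviving (envelope) indices are i = 3, i = 2, i = 1, i = 0.
Intersections between consecutive envelope lines give the roots: for adjacent envelope indices i < j the intersection is x = (a_i − a_j) / (j − i). Reading off the sorted break points: {-6, -1, 5}.
Verification: at each break x_0, at least two indices attain the minimum of min_i(a_i + i · x_0).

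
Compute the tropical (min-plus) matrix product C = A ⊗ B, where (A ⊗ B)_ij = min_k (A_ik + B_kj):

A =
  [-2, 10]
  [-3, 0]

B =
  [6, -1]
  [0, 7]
A ⊗ B =
  [4, -3]
  [0, -4]

Apply the min-plus product entry-by-entry:
  C[0][0] = min over k of (A[0][0] + B[0][0] = -2 + 6 = 4, A[0][1] + B[1][0] = 10 + 0 = 10) = 4 (attained at k = 0)
  C[0][1] = min over k of (A[0][0] + B[0][1] = -2 + -1 = -3, A[0][1] + B[1][1] = 10 + 7 = 17) = -3 (attained at k = 0)
  C[1][0] = min over k of (A[1][0] + B[0][0] = -3 + 6 = 3, A[1][1] + B[1][0] = 0 + 0 = 0) = 0 (attained at k = 1)
  C[1][1] = min over k of (A[1][0] + B[0][1] = -3 + -1 = -4, A[1][1] + B[1][1] = 0 + 7 = 7) = -4 (attained at k = 0)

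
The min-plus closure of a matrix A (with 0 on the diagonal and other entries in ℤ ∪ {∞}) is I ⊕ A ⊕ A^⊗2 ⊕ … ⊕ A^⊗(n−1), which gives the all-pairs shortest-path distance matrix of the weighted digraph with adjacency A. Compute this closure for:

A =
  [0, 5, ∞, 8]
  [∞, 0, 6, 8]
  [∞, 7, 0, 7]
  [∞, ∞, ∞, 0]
Closure =
  [0, 5, 11, 8]
  [∞, 0, 6, 8]
  [∞, 7, 0, 7]
  [∞, ∞, ∞, 0]

This is the Floyd-Warshall all-pairs shortest-path computation. For each intermediate vertex k = 0, 1, …, 3, update dist[i][j] ← min(dist[i][j], dist[i][k] + dist[k][j]). The final matrix gives, for each (i, j), the minimum total weight of any directed path from i to j (possibly empty when i = j).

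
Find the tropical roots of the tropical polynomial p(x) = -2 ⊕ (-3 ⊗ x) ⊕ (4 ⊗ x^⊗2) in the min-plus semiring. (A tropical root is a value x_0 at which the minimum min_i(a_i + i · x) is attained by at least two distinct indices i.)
Roots: {-7, 1}

Each tropical root is a break point of the lower envelope of the lines y = a_i + i · x (there are 3 lines, with slopes 0, 1, ..., 2). Only the lines that attain the minimum somewhere contribute to roots; other lines are dominated. Here the surviving (envelope) indices are i = 2, i = 1, i = 0.
Intersections between consecutive envelope lines give the roots: for adjacent envelope indices i < j the intersection is x = (a_i − a_j) / (j − i). Reading off the sorted break points: {-7, 1}.
Verification: at each break x_0, at least two indices attain the minimum of min_i(a_i + i · x_0).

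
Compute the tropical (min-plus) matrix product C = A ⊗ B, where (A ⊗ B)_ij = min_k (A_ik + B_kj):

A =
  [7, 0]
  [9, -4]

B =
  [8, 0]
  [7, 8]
A ⊗ B =
  [7, 7]
  [3, 4]

Apply the min-plus product entry-by-entry:
  C[0][0] = min over k of (A[0][0] + B[0][0] = 7 + 8 = 15, A[0][1] + B[1][0] = 0 + 7 = 7) = 7 (attained at k = 1)
  C[0][1] = min over k of (A[0][0] + B[0][1] = 7 + 0 = 7, A[0][1] + B[1][1] = 0 + 8 = 8) = 7 (attained at k = 0)
  C[1][0] = min over k of (A[1][0] + B[0][0] = 9 + 8 = 17, A[1][1] + B[1][0] = -4 + 7 = 3) = 3 (attained at k = 1)
  C[1][1] = min over k of (A[1][0] + B[0][1] = 9 + 0 = 9, A[1][1] + B[1][1] = -4 + 8 = 4) = 4 (attained at k = 1)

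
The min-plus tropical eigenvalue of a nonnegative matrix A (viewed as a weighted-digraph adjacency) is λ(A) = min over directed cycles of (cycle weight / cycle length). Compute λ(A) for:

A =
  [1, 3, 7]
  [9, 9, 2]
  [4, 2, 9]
λ(A) = 1

Enumerate directed cycles and compute their means (weight / length). Sample:
  cycle 0 → 0: weight = 1, length = 1, mean = 1/1 ≈ 1.000
  cycle 1 → 1: weight = 9, length = 1, mean = 9/1 ≈ 9.000
  cycle 2 → 2: weight = 9, length = 1, mean = 9/1 ≈ 9.000
  cycle 0 → 1 → 0: weight = 12, length = 2, mean = 12/2 ≈ 6.000
  cycle 0 → 2 → 0: weight = 11, length = 2, mean = 11/2 ≈ 5.500
  cycle 1 → 0 → 1: weight = 12, length = 2, mean = 12/2 ≈ 6.000
Minimum mean = 1.000, attained e.g. along the cycle 0 → 0 with weight 1 and length 1. So λ(A) = 1/1 = 1.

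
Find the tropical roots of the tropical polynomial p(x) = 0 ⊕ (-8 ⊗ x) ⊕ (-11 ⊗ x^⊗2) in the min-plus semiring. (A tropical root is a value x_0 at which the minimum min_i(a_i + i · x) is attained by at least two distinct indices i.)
Roots: {3, 8}

Each tropical root is a break point of the lower envelope of the lines y = a_i + i · x (there are 3 lines, with slopes 0, 1, ..., 2). Only the lines that attain the minimum somewhere contribute to roots; other lines are dominated. Here the surviving (envelope) indices are i = 2, i = 1, i = 0.
Intersections between consecutive envelope lines give the roots: for adjacent envelope indices i < j the intersection is x = (a_i − a_j) / (j − i). Reading off the sorted break points: {3, 8}.
Verification: at each break x_0, at least two indices attain the minimum of min_i(a_i + i · x_0).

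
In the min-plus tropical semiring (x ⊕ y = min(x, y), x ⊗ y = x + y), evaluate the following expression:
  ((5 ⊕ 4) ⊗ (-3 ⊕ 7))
((5 ⊕ 4) ⊗ (-3 ⊕ 7)) = 1

Expand innermost to outermost. Recall ⊕ takes the minimum of its arguments and ⊗ takes their sum. Working out the expression ((5 ⊕ 4) ⊗ (-3 ⊕ 7)) gives 1.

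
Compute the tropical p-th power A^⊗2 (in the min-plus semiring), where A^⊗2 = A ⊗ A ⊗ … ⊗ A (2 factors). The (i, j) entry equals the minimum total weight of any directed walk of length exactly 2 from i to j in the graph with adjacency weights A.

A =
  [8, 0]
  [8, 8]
A^⊗2 =
  [8, 8]
  [16, 8]

Each entry (A^⊗2)_ij equals the minimum over all length-2 walks i = v_0 → v_1 → … → v_2 = j of Σ_t A[v_t][v_{t+1}]. For example, for (i, j) = (0, 1) we minimise over 2 possible intermediate vertex sequences; the minimum is 8, attained along the walk 0 → 0 → 1.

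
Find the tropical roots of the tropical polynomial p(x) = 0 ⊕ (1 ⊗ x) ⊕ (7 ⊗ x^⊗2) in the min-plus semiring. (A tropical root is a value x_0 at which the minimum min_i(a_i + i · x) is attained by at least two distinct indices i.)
Roots: {-6, -1}

Each tropical root is a break point of the lower envelope of the lines y = a_i + i · x (there are 3 lines, with slopes 0, 1, ..., 2). Only the lines that attain the minimum somewhere contribute to roots; other lines are dominated. Here the surviving (envelope) indices are i = 2, i = 1, i = 0.
Intersections between consecutive envelope lines give the roots: for adjacent envelope indices i < j the intersection is x = (a_i − a_j) / (j − i). Reading off the sorted break points: {-6, -1}.
Verification: at each break x_0, at least two indices attain the minimum of min_i(a_i + i · x_0).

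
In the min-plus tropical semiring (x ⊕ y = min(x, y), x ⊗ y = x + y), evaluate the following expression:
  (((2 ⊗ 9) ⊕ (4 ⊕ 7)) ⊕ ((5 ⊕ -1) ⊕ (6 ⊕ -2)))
(((2 ⊗ 9) ⊕ (4 ⊕ 7)) ⊕ ((5 ⊕ -1) ⊕ (6 ⊕ -2))) = -2

Expand innermost to outermost. Recall ⊕ takes the minimum of its arguments and ⊗ takes their sum. Working out the expression (((2 ⊗ 9) ⊕ (4 ⊕ 7)) ⊕ ((5 ⊕ -1) ⊕ (6 ⊕ -2))) gives -2.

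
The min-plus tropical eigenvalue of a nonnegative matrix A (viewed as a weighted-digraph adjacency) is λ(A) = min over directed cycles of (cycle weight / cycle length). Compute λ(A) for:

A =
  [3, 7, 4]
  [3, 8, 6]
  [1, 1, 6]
λ(A) = 5/2

Enumerate directed cycles and compute their means (weight / length). Sample:
  cycle 0 → 0: weight = 3, length = 1, mean = 3/1 ≈ 3.000
  cycle 1 → 1: weight = 8, length = 1, mean = 8/1 ≈ 8.000
  cycle 2 → 2: weight = 6, length = 1, mean = 6/1 ≈ 6.000
  cycle 0 → 1 → 0: weight = 10, length = 2, mean = 10/2 ≈ 5.000
  cycle 0 → 2 → 0: weight = 5, length = 2, mean = 5/2 ≈ 2.500
  cycle 1 → 0 → 1: weight = 10, length = 2, mean = 10/2 ≈ 5.000
Minimum mean = 2.500, attained e.g. along the cycle 0 → 2 → 0 with weight 5 and length 2. So λ(A) = 5/2 = 5/2.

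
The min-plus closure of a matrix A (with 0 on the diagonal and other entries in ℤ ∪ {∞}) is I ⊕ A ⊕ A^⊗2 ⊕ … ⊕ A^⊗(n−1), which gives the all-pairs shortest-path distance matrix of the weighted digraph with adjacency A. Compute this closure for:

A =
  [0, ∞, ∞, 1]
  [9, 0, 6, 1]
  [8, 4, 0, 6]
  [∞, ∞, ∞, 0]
Closure =
  [0, ∞, ∞, 1]
  [9, 0, 6, 1]
  [8, 4, 0, 5]
  [∞, ∞, ∞, 0]

This is the Floyd-Warshall all-pairs shortest-path computation. For each intermediate vertex k = 0, 1, …, 3, update dist[i][j] ← min(dist[i][j], dist[i][k] + dist[k][j]). The final matrix gives, for each (i, j), the minimum total weight of any directed path from i to j (possibly empty when i = j).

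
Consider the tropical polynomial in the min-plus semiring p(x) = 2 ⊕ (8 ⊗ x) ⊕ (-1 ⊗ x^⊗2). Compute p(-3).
p(-3) = -7

A tropical monomial a ⊗ x^⊗i evaluates to a + i · x. Evaluating each term at x = -3:
  Term 0 contributes 2 + 0 · -3 = 2
  Term 1 contributes 8 + 1 · -3 = 5
  Term 2 contributes -1 + 2 · -3 = -7
p(-3) = ⊕ of these = min[2, 5, -7] = -7.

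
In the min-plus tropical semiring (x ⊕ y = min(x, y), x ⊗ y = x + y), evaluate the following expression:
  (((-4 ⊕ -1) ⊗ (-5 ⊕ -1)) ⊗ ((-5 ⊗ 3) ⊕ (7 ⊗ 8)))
(((-4 ⊕ -1) ⊗ (-5 ⊕ -1)) ⊗ ((-5 ⊗ 3) ⊕ (7 ⊗ 8))) = -11

Expand innermost to outermost. Recall ⊕ takes the minimum of its arguments and ⊗ takes their sum. Working out the expression (((-4 ⊕ -1) ⊗ (-5 ⊕ -1)) ⊗ ((-5 ⊗ 3) ⊕ (7 ⊗ 8))) gives -11.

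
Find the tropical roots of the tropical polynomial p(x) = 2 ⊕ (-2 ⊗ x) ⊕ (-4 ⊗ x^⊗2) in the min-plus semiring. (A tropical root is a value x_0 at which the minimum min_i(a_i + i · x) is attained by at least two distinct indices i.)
Roots: {2, 4}

Each tropical root is a break point of the lower envelope of the lines y = a_i + i · x (there are 3 lines, with slopes 0, 1, ..., 2). Only the lines that attain the minimum somewhere contribute to roots; other lines are dominated. Here the surviving (envelope) indices are i = 2, i = 1, i = 0.
Intersections between consecutive envelope lines give the roots: for adjacent envelope indices i < j the intersection is x = (a_i − a_j) / (j − i). Reading off the sorted break points: {2, 4}.
Verification: at each break x_0, at least two indices attain the minimum of min_i(a_i + i · x_0).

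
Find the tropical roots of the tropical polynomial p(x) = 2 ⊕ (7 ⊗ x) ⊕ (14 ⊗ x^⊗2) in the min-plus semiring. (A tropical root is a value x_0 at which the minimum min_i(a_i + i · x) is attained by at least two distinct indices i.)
Roots: {-7, -5}

Each tropical root is a break point of the lower envelope of the lines y = a_i + i · x (there are 3 lines, with slopes 0, 1, ..., 2). Only the lines that attain the minimum somewhere contribute to roots; other lines are dominated. Here the surviving (envelope) indices are i = 2, i = 1, i = 0.
Intersections between consecutive envelope lines give the roots: for adjacent envelope indices i < j the intersection is x = (a_i − a_j) / (j − i). Reading off the sorted break points: {-7, -5}.
Verification: at each break x_0, at least two indices attain the minimum of min_i(a_i + i · x_0).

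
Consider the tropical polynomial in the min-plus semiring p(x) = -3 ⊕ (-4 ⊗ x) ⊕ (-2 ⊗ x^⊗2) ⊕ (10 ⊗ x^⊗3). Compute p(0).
p(0) = -4

A tropical monomial a ⊗ x^⊗i evaluates to a + i · x. Evaluating each term at x = 0:
  Term 0 contributes -3 + 0 · 0 = -3
  Term 1 contributes -4 + 1 · 0 = -4
  Term 2 contributes -2 + 2 · 0 = -2
  Term 3 contributes 10 + 3 · 0 = 10
p(0) = ⊕ of these = min[-3, -4, -2, 10] = -4.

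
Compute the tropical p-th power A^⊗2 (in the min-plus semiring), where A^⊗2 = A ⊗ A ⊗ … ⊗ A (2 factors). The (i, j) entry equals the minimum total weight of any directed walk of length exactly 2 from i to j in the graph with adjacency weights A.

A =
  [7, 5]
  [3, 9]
A^⊗2 =
  [8, 12]
  [10, 8]

Each entry (A^⊗2)_ij equals the minimum over all length-2 walks i = v_0 → v_1 → … → v_2 = j of Σ_t A[v_t][v_{t+1}]. For example, for (i, j) = (0, 1) we minimise over 2 possible intermediate vertex sequences; the minimum is 12, attained along the walk 0 → 0 → 1.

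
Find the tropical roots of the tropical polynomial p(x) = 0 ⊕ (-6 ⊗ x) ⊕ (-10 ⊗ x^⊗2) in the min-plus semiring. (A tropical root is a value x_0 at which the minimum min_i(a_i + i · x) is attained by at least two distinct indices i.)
Roots: {4, 6}

Each tropical root is a break point of the lower envelope of the lines y = a_i + i · x (there are 3 lines, with slopes 0, 1, ..., 2). Only the lines that attain the minimum somewhere contribute to roots; other lines are dominated. Here the surviving (envelope) indices are i = 2, i = 1, i = 0.
Intersections between consecutive envelope lines give the roots: for adjacent envelope indices i < j the intersection is x = (a_i − a_j) / (j − i). Reading off the sorted break points: {4, 6}.
Verification: at each break x_0, at least two indices attain the minimum of min_i(a_i + i · x_0).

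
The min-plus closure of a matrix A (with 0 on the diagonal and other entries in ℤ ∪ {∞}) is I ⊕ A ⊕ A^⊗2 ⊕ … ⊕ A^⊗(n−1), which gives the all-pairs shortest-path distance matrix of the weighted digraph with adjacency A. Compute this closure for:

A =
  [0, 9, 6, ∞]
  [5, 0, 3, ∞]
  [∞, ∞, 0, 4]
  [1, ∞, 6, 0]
Closure =
  [0, 9, 6, 10]
  [5, 0, 3, 7]
  [5, 14, 0, 4]
  [1, 10, 6, 0]

This is the Floyd-Warshall all-pairs shortest-path computation. For each intermediate vertex k = 0, 1, …, 3, update dist[i][j] ← min(dist[i][j], dist[i][k] + dist[k][j]). The final matrix gives, for each (i, j), the minimum total weight of any directed path from i to j (possibly empty when i = j).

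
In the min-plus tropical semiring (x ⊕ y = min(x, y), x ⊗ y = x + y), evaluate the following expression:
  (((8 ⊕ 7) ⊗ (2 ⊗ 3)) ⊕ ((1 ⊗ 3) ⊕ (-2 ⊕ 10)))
(((8 ⊕ 7) ⊗ (2 ⊗ 3)) ⊕ ((1 ⊗ 3) ⊕ (-2 ⊕ 10))) = -2

Expand innermost to outermost. Recall ⊕ takes the minimum of its arguments and ⊗ takes their sum. Working out the expression (((8 ⊕ 7) ⊗ (2 ⊗ 3)) ⊕ ((1 ⊗ 3) ⊕ (-2 ⊕ 10))) gives -2.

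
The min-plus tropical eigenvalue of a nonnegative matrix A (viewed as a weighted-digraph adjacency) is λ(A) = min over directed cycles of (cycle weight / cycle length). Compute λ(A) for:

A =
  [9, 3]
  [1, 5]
λ(A) = 2

Enumerate directed cycles and compute their means (weight / length). Sample:
  cycle 0 → 0: weight = 9, length = 1, mean = 9/1 ≈ 9.000
  cycle 1 → 1: weight = 5, length = 1, mean = 5/1 ≈ 5.000
  cycle 0 → 1 → 0: weight = 4, length = 2, mean = 4/2 ≈ 2.000
  cycle 1 → 0 → 1: weight = 4, length = 2, mean = 4/2 ≈ 2.000
Minimum mean = 2.000, attained e.g. along the cycle 0 → 1 → 0 with weight 4 and length 2. So λ(A) = 4/2 = 2.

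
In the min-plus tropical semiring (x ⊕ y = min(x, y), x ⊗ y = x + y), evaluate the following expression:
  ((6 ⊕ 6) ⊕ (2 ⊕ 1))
((6 ⊕ 6) ⊕ (2 ⊕ 1)) = 1

Expand innermost to outermost. Recall ⊕ takes the minimum of its arguments and ⊗ takes their sum. Working out the expression ((6 ⊕ 6) ⊕ (2 ⊕ 1)) gives 1.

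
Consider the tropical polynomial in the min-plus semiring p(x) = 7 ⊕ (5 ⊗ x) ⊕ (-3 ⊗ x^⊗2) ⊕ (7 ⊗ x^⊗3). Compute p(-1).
p(-1) = -5

A tropical monomial a ⊗ x^⊗i evaluates to a + i · x. Evaluating each term at x = -1:
  Term 0 contributes 7 + 0 · -1 = 7
  Term 1 contributes 5 + 1 · -1 = 4
  Term 2 contributes -3 + 2 · -1 = -5
  Term 3 contributes 7 + 3 · -1 = 4
p(-1) = ⊕ of these = min[7, 4, -5, 4] = -5.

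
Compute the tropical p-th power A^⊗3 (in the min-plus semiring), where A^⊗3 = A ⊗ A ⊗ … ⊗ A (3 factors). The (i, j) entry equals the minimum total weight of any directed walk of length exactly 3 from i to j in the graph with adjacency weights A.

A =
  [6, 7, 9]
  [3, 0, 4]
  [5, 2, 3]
A^⊗3 =
  [10, 7, 11]
  [3, 0, 4]
  [5, 2, 6]

Each entry (A^⊗3)_ij equals the minimum over all length-3 walks i = v_0 → v_1 → … → v_3 = j of Σ_t A[v_t][v_{t+1}]. For example, for (i, j) = (0, 2) we minimise over 9 possible intermediate vertex sequences; the minimum is 11, attained along the walk 0 → 1 → 1 → 2.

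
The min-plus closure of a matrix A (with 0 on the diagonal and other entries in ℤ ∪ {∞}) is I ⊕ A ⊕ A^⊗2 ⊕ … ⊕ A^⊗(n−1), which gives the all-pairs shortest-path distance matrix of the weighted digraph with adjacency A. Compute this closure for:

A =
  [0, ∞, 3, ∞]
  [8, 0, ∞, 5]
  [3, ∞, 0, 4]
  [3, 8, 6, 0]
Closure =
  [0, 15, 3, 7]
  [8, 0, 11, 5]
  [3, 12, 0, 4]
  [3, 8, 6, 0]

This is the Floyd-Warshall all-pairs shortest-path computation. For each intermediate vertex k = 0, 1, …, 3, update dist[i][j] ← min(dist[i][j], dist[i][k] + dist[k][j]). The final matrix gives, for each (i, j), the minimum total weight of any directed path from i to j (possibly empty when i = j).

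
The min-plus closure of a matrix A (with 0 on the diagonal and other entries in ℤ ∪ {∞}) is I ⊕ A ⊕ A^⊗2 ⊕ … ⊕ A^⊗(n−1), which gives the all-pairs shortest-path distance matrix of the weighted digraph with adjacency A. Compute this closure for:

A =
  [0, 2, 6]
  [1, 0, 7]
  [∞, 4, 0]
Closure =
  [0, 2, 6]
  [1, 0, 7]
  [5, 4, 0]

This is the Floyd-Warshall all-pairs shortest-path computation. For each intermediate vertex k = 0, 1, …, 2, update dist[i][j] ← min(dist[i][j], dist[i][k] + dist[k][j]). The final matrix gives, for each (i, j), the minimum total weight of any directed path from i to j (possibly empty when i = j).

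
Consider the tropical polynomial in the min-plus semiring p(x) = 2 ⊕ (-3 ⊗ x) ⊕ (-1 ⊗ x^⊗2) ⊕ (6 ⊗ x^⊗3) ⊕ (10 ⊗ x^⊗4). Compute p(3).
p(3) = 0

A tropical monomial a ⊗ x^⊗i evaluates to a + i · x. Evaluating each term at x = 3:
  Term 0 contributes 2 + 0 · 3 = 2
  Term 1 contributes -3 + 1 · 3 = 0
  Term 2 contributes -1 + 2 · 3 = 5
  Term 3 contributes 6 + 3 · 3 = 15
  Term 4 contributes 10 + 4 · 3 = 22
p(3) = ⊕ of these = min[2, 0, 5, 15, 22] = 0.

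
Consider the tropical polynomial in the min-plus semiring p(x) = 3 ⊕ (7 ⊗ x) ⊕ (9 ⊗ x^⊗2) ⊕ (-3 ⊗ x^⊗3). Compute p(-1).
p(-1) = -6

A tropical monomial a ⊗ x^⊗i evaluates to a + i · x. Evaluating each term at x = -1:
  Term 0 contributes 3 + 0 · -1 = 3
  Term 1 contributes 7 + 1 · -1 = 6
  Term 2 contributes 9 + 2 · -1 = 7
  Term 3 contributes -3 + 3 · -1 = -6
p(-1) = ⊕ of these = min[3, 6, 7, -6] = -6.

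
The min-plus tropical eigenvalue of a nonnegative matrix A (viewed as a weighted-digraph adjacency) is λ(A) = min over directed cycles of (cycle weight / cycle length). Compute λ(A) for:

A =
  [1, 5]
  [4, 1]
λ(A) = 1

Enumerate directed cycles and compute their means (weight / length). Sample:
  cycle 0 → 0: weight = 1, length = 1, mean = 1/1 ≈ 1.000
  cycle 1 → 1: weight = 1, length = 1, mean = 1/1 ≈ 1.000
  cycle 0 → 1 → 0: weight = 9, length = 2, mean = 9/2 ≈ 4.500
  cycle 1 → 0 → 1: weight = 9, length = 2, mean = 9/2 ≈ 4.500
Minimum mean = 1.000, attained e.g. along the cycle 0 → 0 with weight 1 and length 1. So λ(A) = 1/1 = 1.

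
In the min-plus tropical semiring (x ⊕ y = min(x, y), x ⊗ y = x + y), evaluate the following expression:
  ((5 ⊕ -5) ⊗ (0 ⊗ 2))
((5 ⊕ -5) ⊗ (0 ⊗ 2)) = -3

Expand innermost to outermost. Recall ⊕ takes the minimum of its arguments and ⊗ takes their sum. Working out the expression ((5 ⊕ -5) ⊗ (0 ⊗ 2)) gives -3.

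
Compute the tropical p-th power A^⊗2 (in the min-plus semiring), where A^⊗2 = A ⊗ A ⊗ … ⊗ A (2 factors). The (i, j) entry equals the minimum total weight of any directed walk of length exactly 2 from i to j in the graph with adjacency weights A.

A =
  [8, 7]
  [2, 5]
A^⊗2 =
  [9, 12]
  [7, 9]

Each entry (A^⊗2)_ij equals the minimum over all length-2 walks i = v_0 → v_1 → … → v_2 = j of Σ_t A[v_t][v_{t+1}]. For example, for (i, j) = (0, 1) we minimise over 2 possible intermediate vertex sequences; the minimum is 12, attained along the walk 0 → 1 → 1.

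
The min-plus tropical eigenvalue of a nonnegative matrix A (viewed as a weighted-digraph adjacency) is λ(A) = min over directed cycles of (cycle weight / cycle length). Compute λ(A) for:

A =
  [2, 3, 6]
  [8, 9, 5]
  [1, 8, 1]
λ(A) = 1

Enumerate directed cycles and compute their means (weight / length). Sample:
  cycle 0 → 0: weight = 2, length = 1, mean = 2/1 ≈ 2.000
  cycle 1 → 1: weight = 9, length = 1, mean = 9/1 ≈ 9.000
  cycle 2 → 2: weight = 1, length = 1, mean = 1/1 ≈ 1.000
  cycle 0 → 1 → 0: weight = 11, length = 2, mean = 11/2 ≈ 5.500
  cycle 0 → 2 → 0: weight = 7, length = 2, mean = 7/2 ≈ 3.500
  cycle 1 → 0 → 1: weight = 11, length = 2, mean = 11/2 ≈ 5.500
Minimum mean = 1.000, attained e.g. along the cycle 2 → 2 with weight 1 and length 1. So λ(A) = 1/1 = 1.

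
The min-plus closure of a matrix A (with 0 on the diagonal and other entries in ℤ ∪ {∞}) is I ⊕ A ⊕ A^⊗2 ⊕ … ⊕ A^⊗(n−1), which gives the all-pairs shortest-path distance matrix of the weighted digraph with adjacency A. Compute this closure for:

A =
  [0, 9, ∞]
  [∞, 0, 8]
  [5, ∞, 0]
Closure =
  [0, 9, 17]
  [13, 0, 8]
  [5, 14, 0]

This is the Floyd-Warshall all-pairs shortest-path computation. For each intermediate vertex k = 0, 1, …, 2, update dist[i][j] ← min(dist[i][j], dist[i][k] + dist[k][j]). The final matrix gives, for each (i, j), the minimum total weight of any directed path from i to j (possibly empty when i = j).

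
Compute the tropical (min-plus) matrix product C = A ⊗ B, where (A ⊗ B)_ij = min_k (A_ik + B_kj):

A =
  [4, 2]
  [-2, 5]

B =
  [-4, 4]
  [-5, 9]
A ⊗ B =
  [-3, 8]
  [-6, 2]

Apply the min-plus product entry-by-entry:
  C[0][0] = min over k of (A[0][0] + B[0][0] = 4 + -4 = 0, A[0][1] + B[1][0] = 2 + -5 = -3) = -3 (attained at k = 1)
  C[0][1] = min over k of (A[0][0] + B[0][1] = 4 + 4 = 8, A[0][1] + B[1][1] = 2 + 9 = 11) = 8 (attained at k = 0)
  C[1][0] = min over k of (A[1][0] + B[0][0] = -2 + -4 = -6, A[1][1] + B[1][0] = 5 + -5 = 0) = -6 (attained at k = 0)
  C[1][1] = min over k of (A[1][0] + B[0][1] = -2 + 4 = 2, A[1][1] + B[1][1] = 5 + 9 = 14) = 2 (attained at k = 0)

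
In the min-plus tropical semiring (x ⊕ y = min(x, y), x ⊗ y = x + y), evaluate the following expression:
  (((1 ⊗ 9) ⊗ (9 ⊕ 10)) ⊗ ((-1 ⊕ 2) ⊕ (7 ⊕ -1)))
(((1 ⊗ 9) ⊗ (9 ⊕ 10)) ⊗ ((-1 ⊕ 2) ⊕ (7 ⊕ -1))) = 18

Expand innermost to outermost. Recall ⊕ takes the minimum of its arguments and ⊗ takes their sum. Working out the expression (((1 ⊗ 9) ⊗ (9 ⊕ 10)) ⊗ ((-1 ⊕ 2) ⊕ (7 ⊕ -1))) gives 18.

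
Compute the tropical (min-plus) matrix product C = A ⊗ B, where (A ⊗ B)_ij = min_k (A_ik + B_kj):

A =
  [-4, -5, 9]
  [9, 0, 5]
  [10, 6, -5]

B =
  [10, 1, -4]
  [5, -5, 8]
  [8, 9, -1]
A ⊗ B =
  [0, -10, -8]
  [5, -5, 4]
  [3, 1, -6]

Apply the min-plus product entry-by-entry:
  C[0][0] = min over k of (A[0][0] + B[0][0] = -4 + 10 = 6, A[0][1] + B[1][0] = -5 + 5 = 0, A[0][2] + B[2][0] = 9 + 8 = 17) = 0 (attained at k = 1)
  C[0][1] = min over k of (A[0][0] + B[0][1] = -4 + 1 = -3, A[0][1] + B[1][1] = -5 + -5 = -10, A[0][2] + B[2][1] = 9 + 9 = 18) = -10 (attained at k = 1)
  C[0][2] = min over k of (A[0][0] + B[0][2] = -4 + -4 = -8, A[0][1] + B[1][2] = -5 + 8 = 3, A[0][2] + B[2][2] = 9 + -1 = 8) = -8 (attained at k = 0)
  C[1][0] = min over k of (A[1][0] + B[0][0] = 9 + 10 = 19, A[1][1] + B[1][0] = 0 + 5 = 5, A[1][2] + B[2][0] = 5 + 8 = 13) = 5 (attained at k = 1)
  C[1][1] = min over k of (A[1][0] + B[0][1] = 9 + 1 = 10, A[1][1] + B[1][1] = 0 + -5 = -5, A[1][2] + B[2][1] = 5 + 9 = 14) = -5 (attained at k = 1)
  C[1][2] = min over k of (A[1][0] + B[0][2] = 9 + -4 = 5, A[1][1] + B[1][2] = 0 + 8 = 8, A[1][2] + B[2][2] = 5 + -1 = 4) = 4 (attained at k = 2)
  C[2][0] = min over k of (A[2][0] + B[0][0] = 10 + 10 = 20, A[2][1] + B[1][0] = 6 + 5 = 11, A[2][2] + B[2][0] = -5 + 8 = 3) = 3 (attained at k = 2)
  C[2][1] = min over k of (A[2][0] + B[0][1] = 10 + 1 = 11, A[2][1] + B[1][1] = 6 + -5 = 1, A[2][2] + B[2][1] = -5 + 9 = 4) = 1 (attained at k = 1)
  C[2][2] = min over k of (A[2][0] + B[0][2] = 10 + -4 = 6, A[2][1] + B[1][2] = 6 + 8 = 14, A[2][2] + B[2][2] = -5 + -1 = -6) = -6 (attained at k = 2)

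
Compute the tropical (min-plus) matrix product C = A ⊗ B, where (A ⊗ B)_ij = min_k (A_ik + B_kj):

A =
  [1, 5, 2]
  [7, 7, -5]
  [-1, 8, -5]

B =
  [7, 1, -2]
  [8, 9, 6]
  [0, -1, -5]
A ⊗ B =
  [2, 1, -3]
  [-5, -6, -10]
  [-5, -6, -10]

Apply the min-plus product entry-by-entry:
  C[0][0] = min over k of (A[0][0] + B[0][0] = 1 + 7 = 8, A[0][1] + B[1][0] = 5 + 8 = 13, A[0][2] + B[2][0] = 2 + 0 = 2) = 2 (attained at k = 2)
  C[0][1] = min over k of (A[0][0] + B[0][1] = 1 + 1 = 2, A[0][1] + B[1][1] = 5 + 9 = 14, A[0][2] + B[2][1] = 2 + -1 = 1) = 1 (attained at k = 2)
  C[0][2] = min over k of (A[0][0] + B[0][2] = 1 + -2 = -1, A[0][1] + B[1][2] = 5 + 6 = 11, A[0][2] + B[2][2] = 2 + -5 = -3) = -3 (attained at k = 2)
  C[1][0] = min over k of (A[1][0] + B[0][0] = 7 + 7 = 14, A[1][1] + B[1][0] = 7 + 8 = 15, A[1][2] + B[2][0] = -5 + 0 = -5) = -5 (attained at k = 2)
  C[1][1] = min over k of (A[1][0] + B[0][1] = 7 + 1 = 8, A[1][1] + B[1][1] = 7 + 9 = 16, A[1][2] + B[2][1] = -5 + -1 = -6) = -6 (attained at k = 2)
  C[1][2] = min over k of (A[1][0] + B[0][2] = 7 + -2 = 5, A[1][1] + B[1][2] = 7 + 6 = 13, A[1][2] + B[2][2] = -5 + -5 = -10) = -10 (attained at k = 2)
  C[2][0] = min over k of (A[2][0] + B[0][0] = -1 + 7 = 6, A[2][1] + B[1][0] = 8 + 8 = 16, A[2][2] + B[2][0] = -5 + 0 = -5) = -5 (attained at k = 2)
  C[2][1] = min over k of (A[2][0] + B[0][1] = -1 + 1 = 0, A[2][1] + B[1][1] = 8 + 9 = 17, A[2][2] + B[2][1] = -5 + -1 = -6) = -6 (attained at k = 2)
  C[2][2] = min over k of (A[2][0] + B[0][2] = -1 + -2 = -3, A[2][1] + B[1][2] = 8 + 6 = 14, A[2][2] + B[2][2] = -5 + -5 = -10) = -10 (attained at k = 2)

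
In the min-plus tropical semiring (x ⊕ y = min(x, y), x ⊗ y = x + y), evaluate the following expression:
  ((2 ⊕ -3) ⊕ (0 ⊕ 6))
((2 ⊕ -3) ⊕ (0 ⊕ 6)) = -3

Expand innermost to outermost. Recall ⊕ takes the minimum of its arguments and ⊗ takes their sum. Working out the expression ((2 ⊕ -3) ⊕ (0 ⊕ 6)) gives -3.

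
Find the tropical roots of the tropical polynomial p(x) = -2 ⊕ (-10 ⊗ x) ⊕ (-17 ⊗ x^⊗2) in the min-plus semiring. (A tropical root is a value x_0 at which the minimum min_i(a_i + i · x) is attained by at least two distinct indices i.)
Roots: {7, 8}

Each tropical root is a break point of the lower envelope of the lines y = a_i + i · x (there are 3 lines, with slopes 0, 1, ..., 2). Only the lines that attain the minimum somewhere contribute to roots; other lines are dominated. Here the surviving (envelope) indices are i = 2, i = 1, i = 0.
Intersections between consecutive envelope lines give the roots: for adjacent envelope indices i < j the intersection is x = (a_i − a_j) / (j − i). Reading off the sorted break points: {7, 8}.
Verification: at each break x_0, at least two indices attain the minimum of min_i(a_i + i · x_0).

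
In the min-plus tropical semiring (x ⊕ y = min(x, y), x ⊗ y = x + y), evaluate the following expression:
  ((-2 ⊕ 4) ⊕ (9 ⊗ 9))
((-2 ⊕ 4) ⊕ (9 ⊗ 9)) = -2

Expand innermost to outermost. Recall ⊕ takes the minimum of its arguments and ⊗ takes their sum. Working out the expression ((-2 ⊕ 4) ⊕ (9 ⊗ 9)) gives -2.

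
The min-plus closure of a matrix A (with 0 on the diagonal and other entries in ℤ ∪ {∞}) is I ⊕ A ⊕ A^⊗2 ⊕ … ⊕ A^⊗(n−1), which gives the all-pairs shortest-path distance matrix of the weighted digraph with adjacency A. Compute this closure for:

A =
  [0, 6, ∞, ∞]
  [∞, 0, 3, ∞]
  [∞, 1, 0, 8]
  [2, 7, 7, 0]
Closure =
  [0, 6, 9, 17]
  [13, 0, 3, 11]
  [10, 1, 0, 8]
  [2, 7, 7, 0]

This is the Floyd-Warshall all-pairs shortest-path computation. For each intermediate vertex k = 0, 1, …, 3, update dist[i][j] ← min(dist[i][j], dist[i][k] + dist[k][j]). The final matrix gives, for each (i, j), the minimum total weight of any directed path from i to j (possibly empty when i = j).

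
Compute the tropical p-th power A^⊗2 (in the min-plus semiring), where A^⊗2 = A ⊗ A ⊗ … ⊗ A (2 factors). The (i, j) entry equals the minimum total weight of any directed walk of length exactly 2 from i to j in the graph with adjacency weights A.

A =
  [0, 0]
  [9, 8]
A^⊗2 =
  [0, 0]
  [9, 9]

Each entry (A^⊗2)_ij equals the minimum over all length-2 walks i = v_0 → v_1 → … → v_2 = j of Σ_t A[v_t][v_{t+1}]. For example, for (i, j) = (0, 1) we minimise over 2 possible intermediate vertex sequences; the minimum is 0, attained along the walk 0 → 0 → 1.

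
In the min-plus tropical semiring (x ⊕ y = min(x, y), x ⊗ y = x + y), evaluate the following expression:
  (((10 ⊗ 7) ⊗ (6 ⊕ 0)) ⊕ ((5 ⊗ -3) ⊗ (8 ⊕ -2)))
(((10 ⊗ 7) ⊗ (6 ⊕ 0)) ⊕ ((5 ⊗ -3) ⊗ (8 ⊕ -2))) = 0

Expand innermost to outermost. Recall ⊕ takes the minimum of its arguments and ⊗ takes their sum. Working out the expression (((10 ⊗ 7) ⊗ (6 ⊕ 0)) ⊕ ((5 ⊗ -3) ⊗ (8 ⊕ -2))) gives 0.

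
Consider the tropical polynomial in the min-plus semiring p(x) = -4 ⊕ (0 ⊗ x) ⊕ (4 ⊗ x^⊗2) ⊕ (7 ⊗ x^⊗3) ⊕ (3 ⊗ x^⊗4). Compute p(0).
p(0) = -4

A tropical monomial a ⊗ x^⊗i evaluates to a + i · x. Evaluating each term at x = 0:
  Term 0 contributes -4 + 0 · 0 = -4
  Term 1 contributes 0 + 1 · 0 = 0
  Term 2 contributes 4 + 2 · 0 = 4
  Term 3 contributes 7 + 3 · 0 = 7
  Term 4 contributes 3 + 4 · 0 = 3
p(0) = ⊕ of these = min[-4, 0, 4, 7, 3] = -4.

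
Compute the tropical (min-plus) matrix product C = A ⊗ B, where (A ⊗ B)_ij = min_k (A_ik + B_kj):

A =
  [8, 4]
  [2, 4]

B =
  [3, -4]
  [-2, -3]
A ⊗ B =
  [2, 1]
  [2, -2]

Apply the min-plus product entry-by-entry:
  C[0][0] = min over k of (A[0][0] + B[0][0] = 8 + 3 = 11, A[0][1] + B[1][0] = 4 + -2 = 2) = 2 (attained at k = 1)
  C[0][1] = min over k of (A[0][0] + B[0][1] = 8 + -4 = 4, A[0][1] + B[1][1] = 4 + -3 = 1) = 1 (attained at k = 1)
  C[1][0] = min over k of (A[1][0] + B[0][0] = 2 + 3 = 5, A[1][1] + B[1][0] = 4 + -2 = 2) = 2 (attained at k = 1)
  C[1][1] = min over k of (A[1][0] + B[0][1] = 2 + -4 = -2, A[1][1] + B[1][1] = 4 + -3 = 1) = -2 (attained at k = 0)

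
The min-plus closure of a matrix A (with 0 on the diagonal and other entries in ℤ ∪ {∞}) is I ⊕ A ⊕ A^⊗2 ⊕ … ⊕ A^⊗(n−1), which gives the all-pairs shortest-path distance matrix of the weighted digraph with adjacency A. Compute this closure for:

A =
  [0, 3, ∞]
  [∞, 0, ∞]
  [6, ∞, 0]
Closure =
  [0, 3, ∞]
  [∞, 0, ∞]
  [6, 9, 0]

This is the Floyd-Warshall all-pairs shortest-path computation. For each intermediate vertex k = 0, 1, …, 2, update dist[i][j] ← min(dist[i][j], dist[i][k] + dist[k][j]). The final matrix gives, for each (i, j), the minimum total weight of any directed path from i to j (possibly empty when i = j).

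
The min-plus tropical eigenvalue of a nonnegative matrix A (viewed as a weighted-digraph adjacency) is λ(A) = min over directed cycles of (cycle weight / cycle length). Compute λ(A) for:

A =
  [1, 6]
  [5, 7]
λ(A) = 1

Enumerate directed cycles and compute their means (weight / length). Sample:
  cycle 0 → 0: weight = 1, length = 1, mean = 1/1 ≈ 1.000
  cycle 1 → 1: weight = 7, length = 1, mean = 7/1 ≈ 7.000
  cycle 0 → 1 → 0: weight = 11, length = 2, mean = 11/2 ≈ 5.500
  cycle 1 → 0 → 1: weight = 11, length = 2, mean = 11/2 ≈ 5.500
Minimum mean = 1.000, attained e.g. along the cycle 0 → 0 with weight 1 and length 1. So λ(A) = 1/1 = 1.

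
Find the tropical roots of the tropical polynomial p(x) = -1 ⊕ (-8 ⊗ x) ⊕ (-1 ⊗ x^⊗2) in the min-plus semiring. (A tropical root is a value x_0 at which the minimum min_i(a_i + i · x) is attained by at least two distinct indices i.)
Roots: {-7, 7}

Each tropical root is a break point of the lower envelope of the lines y = a_i + i · x (there are 3 lines, with slopes 0, 1, ..., 2). Only the lines that attain the minimum somewhere contribute to roots; other lines are dominated. Here the surviving (envelope) indices are i = 2, i = 1, i = 0.
Intersections between consecutive envelope lines give the roots: for adjacent envelope indices i < j the intersection is x = (a_i − a_j) / (j − i). Reading off the sorted break points: {-7, 7}.
Verification: at each break x_0, at least two indices attain the minimum of min_i(a_i + i · x_0).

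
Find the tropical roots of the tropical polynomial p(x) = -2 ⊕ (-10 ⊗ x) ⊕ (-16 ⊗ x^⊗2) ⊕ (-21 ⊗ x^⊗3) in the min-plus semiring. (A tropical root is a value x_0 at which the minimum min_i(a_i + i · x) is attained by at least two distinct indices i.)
Roots: {5, 6, 8}

Each tropical root is a break point of the lower envelope of the lines y = a_i + i · x (there are 4 lines, with slopes 0, 1, ..., 3). Only the lines that attain the minimum somewhere contribute to roots; other lines are dominated. Here the surviving (envelope) indices are i = 3, i = 2, i = 1, i = 0.
Intersections between consecutive envelope lines give the roots: for adjacent envelope indices i < j the intersection is x = (a_i − a_j) / (j − i). Reading off the sorted break points: {5, 6, 8}.
Verification: at each break x_0, at least two indices attain the minimum of min_i(a_i + i · x_0).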